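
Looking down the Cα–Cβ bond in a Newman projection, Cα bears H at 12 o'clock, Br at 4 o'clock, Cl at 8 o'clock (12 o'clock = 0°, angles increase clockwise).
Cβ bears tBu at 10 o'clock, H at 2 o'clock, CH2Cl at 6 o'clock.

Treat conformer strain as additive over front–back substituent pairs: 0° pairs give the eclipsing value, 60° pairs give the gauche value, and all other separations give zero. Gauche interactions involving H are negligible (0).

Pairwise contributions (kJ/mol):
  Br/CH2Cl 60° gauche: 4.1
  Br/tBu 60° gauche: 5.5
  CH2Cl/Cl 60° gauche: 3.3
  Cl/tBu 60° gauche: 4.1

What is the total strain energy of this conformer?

This conformer (staggered): Br(120°)/CH2Cl(180°) gauche 4.1; Cl(240°)/tBu(300°) gauche 4.1; Cl(240°)/CH2Cl(180°) gauche 3.3 → 11.5 kJ/mol.

11.5 kJ/mol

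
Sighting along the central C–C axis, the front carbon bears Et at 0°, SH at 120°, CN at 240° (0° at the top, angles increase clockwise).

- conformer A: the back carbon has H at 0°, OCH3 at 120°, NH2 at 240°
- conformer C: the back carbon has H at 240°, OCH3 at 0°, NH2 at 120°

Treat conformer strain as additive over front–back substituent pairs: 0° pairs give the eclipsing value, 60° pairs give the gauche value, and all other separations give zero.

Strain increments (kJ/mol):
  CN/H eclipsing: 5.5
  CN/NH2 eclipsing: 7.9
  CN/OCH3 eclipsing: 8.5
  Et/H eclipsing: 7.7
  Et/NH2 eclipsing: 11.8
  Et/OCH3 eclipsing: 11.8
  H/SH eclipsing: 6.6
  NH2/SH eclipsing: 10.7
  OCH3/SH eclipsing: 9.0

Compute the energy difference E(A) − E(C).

A is eclipsed. Et at 0° is eclipsed with H at 0° (7.7); SH at 120° is eclipsed with OCH3 at 120° (9.0); CN at 240° is eclipsed with NH2 at 240° (7.9). Total 24.6 kJ/mol.
C is eclipsed. Et at 0° is eclipsed with OCH3 at 0° (11.8); SH at 120° is eclipsed with NH2 at 120° (10.7); CN at 240° is eclipsed with H at 240° (5.5). Total 28.0 kJ/mol.
E(A) − E(C) = 24.6 − 28.0 = -3.4 kJ/mol.

-3.4 kJ/mol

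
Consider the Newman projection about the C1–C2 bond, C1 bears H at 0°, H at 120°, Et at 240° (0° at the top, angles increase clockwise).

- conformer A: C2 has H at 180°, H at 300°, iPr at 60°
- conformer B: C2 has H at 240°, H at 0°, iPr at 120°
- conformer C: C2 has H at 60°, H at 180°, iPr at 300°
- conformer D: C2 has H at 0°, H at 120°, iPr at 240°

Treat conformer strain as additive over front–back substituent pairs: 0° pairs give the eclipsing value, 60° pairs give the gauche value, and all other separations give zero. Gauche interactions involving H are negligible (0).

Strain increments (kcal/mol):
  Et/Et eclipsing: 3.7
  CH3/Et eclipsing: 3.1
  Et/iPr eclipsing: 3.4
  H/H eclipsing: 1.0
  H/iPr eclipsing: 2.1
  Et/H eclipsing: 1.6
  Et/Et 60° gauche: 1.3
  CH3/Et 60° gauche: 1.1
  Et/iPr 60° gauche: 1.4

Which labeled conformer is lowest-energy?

A

A (staggered): no non-H gauche contacts → 0.0 kcal/mol.
B is eclipsed. H at 0° is eclipsed with H at 0° (1.0); H at 120° is eclipsed with iPr at 120° (2.1); Et at 240° is eclipsed with H at 240° (1.6). Total 4.7 kcal/mol.
C is staggered. Et at 240° is gauche with iPr at 300° (1.4). Total 1.4 kcal/mol.
D is eclipsed. H at 0° is eclipsed with H at 0° (1.0); H at 120° is eclipsed with H at 120° (1.0); Et at 240° is eclipsed with iPr at 240° (3.4). Total 5.4 kcal/mol.
A has the lowest total (0.0 kcal/mol).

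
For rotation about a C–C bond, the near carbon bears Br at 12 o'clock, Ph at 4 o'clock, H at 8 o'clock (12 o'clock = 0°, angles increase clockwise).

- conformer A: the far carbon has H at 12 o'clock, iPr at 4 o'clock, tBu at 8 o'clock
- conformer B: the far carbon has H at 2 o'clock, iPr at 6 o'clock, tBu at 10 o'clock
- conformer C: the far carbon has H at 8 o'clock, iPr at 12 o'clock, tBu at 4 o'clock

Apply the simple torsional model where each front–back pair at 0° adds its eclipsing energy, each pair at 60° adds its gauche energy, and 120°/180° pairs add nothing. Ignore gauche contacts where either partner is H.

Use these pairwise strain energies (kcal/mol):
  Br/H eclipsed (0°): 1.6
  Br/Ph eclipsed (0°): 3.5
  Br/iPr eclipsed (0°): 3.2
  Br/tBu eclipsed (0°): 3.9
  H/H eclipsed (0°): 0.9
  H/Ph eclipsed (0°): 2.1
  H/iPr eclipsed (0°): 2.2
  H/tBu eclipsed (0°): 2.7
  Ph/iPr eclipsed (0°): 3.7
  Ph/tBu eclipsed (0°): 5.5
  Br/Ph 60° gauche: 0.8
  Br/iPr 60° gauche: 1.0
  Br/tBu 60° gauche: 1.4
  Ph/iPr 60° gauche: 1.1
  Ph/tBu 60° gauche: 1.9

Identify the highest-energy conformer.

C

A is eclipsed. Br at 0° is eclipsed with H at 0° (1.6); Ph at 120° is eclipsed with iPr at 120° (3.7); H at 240° is eclipsed with tBu at 240° (2.7). Total 8.0 kcal/mol.
B is staggered. Br at 0° is gauche with tBu at 300° (1.4); Ph at 120° is gauche with iPr at 180° (1.1). Total 2.5 kcal/mol.
C is eclipsed. Br at 0° is eclipsed with iPr at 0° (3.2); Ph at 120° is eclipsed with tBu at 120° (5.5); H at 240° is eclipsed with H at 240° (0.9). Total 9.6 kcal/mol.
C has the highest total (9.6 kcal/mol).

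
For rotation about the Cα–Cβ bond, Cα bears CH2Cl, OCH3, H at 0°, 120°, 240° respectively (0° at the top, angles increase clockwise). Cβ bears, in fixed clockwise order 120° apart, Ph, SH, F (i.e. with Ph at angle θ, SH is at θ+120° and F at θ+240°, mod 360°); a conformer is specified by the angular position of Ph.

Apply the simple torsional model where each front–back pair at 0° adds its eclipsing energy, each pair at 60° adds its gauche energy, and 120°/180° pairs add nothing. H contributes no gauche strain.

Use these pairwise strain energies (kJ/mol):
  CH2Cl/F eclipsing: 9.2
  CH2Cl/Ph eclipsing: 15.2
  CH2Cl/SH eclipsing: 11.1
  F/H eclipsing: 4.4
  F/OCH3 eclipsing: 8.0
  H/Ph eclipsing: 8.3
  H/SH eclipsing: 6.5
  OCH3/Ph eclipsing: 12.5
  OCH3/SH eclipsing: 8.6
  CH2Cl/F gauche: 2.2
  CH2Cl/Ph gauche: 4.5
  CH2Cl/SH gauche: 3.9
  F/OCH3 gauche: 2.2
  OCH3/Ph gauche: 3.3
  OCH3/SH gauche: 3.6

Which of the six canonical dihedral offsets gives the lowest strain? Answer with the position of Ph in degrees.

180°

Ph at 0° (eclipsed): CH2Cl(0°)/Ph(0°) eclipsed 15.2; OCH3(120°)/SH(120°) eclipsed 8.6; H(240°)/F(240°) eclipsed 4.4 → 28.2 kJ/mol.
Ph at 60° (staggered): CH2Cl(0°)/Ph(60°) gauche 4.5; CH2Cl(0°)/F(300°) gauche 2.2; OCH3(120°)/Ph(60°) gauche 3.3; OCH3(120°)/SH(180°) gauche 3.6 → 13.6 kJ/mol.
Ph at 120° (eclipsed): CH2Cl(0°)/F(0°) eclipsed 9.2; OCH3(120°)/Ph(120°) eclipsed 12.5; H(240°)/SH(240°) eclipsed 6.5 → 28.2 kJ/mol.
Ph at 180° (staggered): CH2Cl(0°)/SH(300°) gauche 3.9; CH2Cl(0°)/F(60°) gauche 2.2; OCH3(120°)/Ph(180°) gauche 3.3; OCH3(120°)/F(60°) gauche 2.2 → 11.6 kJ/mol.
Ph at 240° (eclipsed): CH2Cl(0°)/SH(0°) eclipsed 11.1; OCH3(120°)/F(120°) eclipsed 8.0; H(240°)/Ph(240°) eclipsed 8.3 → 27.4 kJ/mol.
Ph at 300° (staggered): CH2Cl(0°)/Ph(300°) gauche 4.5; CH2Cl(0°)/SH(60°) gauche 3.9; OCH3(120°)/SH(60°) gauche 3.6; OCH3(120°)/F(180°) gauche 2.2 → 14.2 kJ/mol.
The minimum (11.6 kJ/mol) occurs with Ph at 180°.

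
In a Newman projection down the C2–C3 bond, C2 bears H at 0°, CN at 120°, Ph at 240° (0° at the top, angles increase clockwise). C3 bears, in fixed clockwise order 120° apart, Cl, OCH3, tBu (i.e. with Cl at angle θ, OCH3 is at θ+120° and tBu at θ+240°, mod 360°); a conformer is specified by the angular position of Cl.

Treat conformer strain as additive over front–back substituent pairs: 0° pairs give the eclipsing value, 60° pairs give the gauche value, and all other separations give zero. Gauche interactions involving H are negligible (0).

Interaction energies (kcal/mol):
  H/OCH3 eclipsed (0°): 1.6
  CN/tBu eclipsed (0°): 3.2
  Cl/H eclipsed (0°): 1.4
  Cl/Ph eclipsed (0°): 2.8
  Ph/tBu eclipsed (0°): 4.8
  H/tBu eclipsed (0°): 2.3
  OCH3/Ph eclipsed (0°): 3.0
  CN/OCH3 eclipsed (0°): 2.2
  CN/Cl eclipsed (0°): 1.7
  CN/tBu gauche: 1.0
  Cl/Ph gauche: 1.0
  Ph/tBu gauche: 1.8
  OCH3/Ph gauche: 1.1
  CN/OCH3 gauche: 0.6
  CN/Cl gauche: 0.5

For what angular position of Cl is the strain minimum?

Cl at 0° (eclipsed): H(0°)/Cl(0°) eclipsed 1.4; CN(120°)/OCH3(120°) eclipsed 2.2; Ph(240°)/tBu(240°) eclipsed 4.8 → 8.4 kcal/mol.
Cl at 60° (staggered): CN(120°)/Cl(60°) gauche 0.5; CN(120°)/OCH3(180°) gauche 0.6; Ph(240°)/OCH3(180°) gauche 1.1; Ph(240°)/tBu(300°) gauche 1.8 → 4.0 kcal/mol.
Cl at 120° (eclipsed): H(0°)/tBu(0°) eclipsed 2.3; CN(120°)/Cl(120°) eclipsed 1.7; Ph(240°)/OCH3(240°) eclipsed 3.0 → 7.0 kcal/mol.
Cl at 180° (staggered): CN(120°)/Cl(180°) gauche 0.5; CN(120°)/tBu(60°) gauche 1.0; Ph(240°)/Cl(180°) gauche 1.0; Ph(240°)/OCH3(300°) gauche 1.1 → 3.6 kcal/mol.
Cl at 240° (eclipsed): H(0°)/OCH3(0°) eclipsed 1.6; CN(120°)/tBu(120°) eclipsed 3.2; Ph(240°)/Cl(240°) eclipsed 2.8 → 7.6 kcal/mol.
Cl at 300° (staggered): CN(120°)/OCH3(60°) gauche 0.6; CN(120°)/tBu(180°) gauche 1.0; Ph(240°)/Cl(300°) gauche 1.0; Ph(240°)/tBu(180°) gauche 1.8 → 4.4 kcal/mol.
The minimum (3.6 kcal/mol) occurs with Cl at 180°.

180°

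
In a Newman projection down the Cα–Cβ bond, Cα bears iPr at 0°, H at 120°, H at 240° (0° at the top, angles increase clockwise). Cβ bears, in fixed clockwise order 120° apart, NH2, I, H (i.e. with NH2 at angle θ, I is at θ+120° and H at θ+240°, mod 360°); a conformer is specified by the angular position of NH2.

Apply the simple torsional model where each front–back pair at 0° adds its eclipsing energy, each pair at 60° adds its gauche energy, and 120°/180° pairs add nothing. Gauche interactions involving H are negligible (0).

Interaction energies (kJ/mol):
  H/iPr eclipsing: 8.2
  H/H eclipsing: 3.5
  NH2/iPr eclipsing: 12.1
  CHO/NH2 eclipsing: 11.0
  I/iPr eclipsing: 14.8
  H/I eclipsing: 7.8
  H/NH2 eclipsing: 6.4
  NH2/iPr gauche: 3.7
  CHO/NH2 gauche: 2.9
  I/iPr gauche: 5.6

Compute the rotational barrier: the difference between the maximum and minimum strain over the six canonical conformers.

NH2 at 0° (eclipsed): iPr–NH2 eclipsed, H–I eclipsed, H–H eclipsed; 12.1 + 7.8 + 3.5 = 23.4 kJ/mol.
NH2 at 60° (staggered): iPr–NH2 gauche; 3.7 = 3.7 kJ/mol.
NH2 at 120° (eclipsed): iPr–H eclipsed, H–NH2 eclipsed, H–I eclipsed; 8.2 + 6.4 + 7.8 = 22.4 kJ/mol.
NH2 at 180° (staggered): iPr–I gauche; 5.6 = 5.6 kJ/mol.
NH2 at 240° (eclipsed): iPr–I eclipsed, H–H eclipsed, H–NH2 eclipsed; 14.8 + 3.5 + 6.4 = 24.7 kJ/mol.
NH2 at 300° (staggered): iPr–NH2 gauche, iPr–I gauche; 3.7 + 5.6 = 9.3 kJ/mol.
Max at 240° (24.7 kJ/mol), min at 60° (3.7 kJ/mol); barrier = 21.0 kJ/mol.

21.0 kJ/mol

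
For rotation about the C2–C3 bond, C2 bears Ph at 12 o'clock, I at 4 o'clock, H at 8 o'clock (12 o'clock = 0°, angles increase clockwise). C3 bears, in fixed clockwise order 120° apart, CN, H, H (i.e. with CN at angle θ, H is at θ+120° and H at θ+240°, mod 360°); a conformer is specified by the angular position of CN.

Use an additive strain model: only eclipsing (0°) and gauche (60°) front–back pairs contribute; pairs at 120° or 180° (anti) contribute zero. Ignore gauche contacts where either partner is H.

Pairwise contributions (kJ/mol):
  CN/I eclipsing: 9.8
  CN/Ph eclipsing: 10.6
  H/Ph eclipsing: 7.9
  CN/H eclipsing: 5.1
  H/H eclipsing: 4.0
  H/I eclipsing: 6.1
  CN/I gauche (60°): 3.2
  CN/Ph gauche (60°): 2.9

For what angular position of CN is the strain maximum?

CN at 0° is eclipsed. Ph at 0° is eclipsed with CN at 0° (10.6); I at 120° is eclipsed with H at 120° (6.1); H at 240° is eclipsed with H at 240° (4.0). Total 20.7 kJ/mol.
CN at 60° is staggered. Ph at 0° is gauche with CN at 60° (2.9); I at 120° is gauche with CN at 60° (3.2). Total 6.1 kJ/mol.
CN at 120° is eclipsed. Ph at 0° is eclipsed with H at 0° (7.9); I at 120° is eclipsed with CN at 120° (9.8); H at 240° is eclipsed with H at 240° (4.0). Total 21.7 kJ/mol.
CN at 180° is staggered. I at 120° is gauche with CN at 180° (3.2). Total 3.2 kJ/mol.
CN at 240° is eclipsed. Ph at 0° is eclipsed with H at 0° (7.9); I at 120° is eclipsed with H at 120° (6.1); H at 240° is eclipsed with CN at 240° (5.1). Total 19.1 kJ/mol.
CN at 300° is staggered. Ph at 0° is gauche with CN at 300° (2.9). Total 2.9 kJ/mol.
The maximum (21.7 kJ/mol) occurs with CN at 120°.

120°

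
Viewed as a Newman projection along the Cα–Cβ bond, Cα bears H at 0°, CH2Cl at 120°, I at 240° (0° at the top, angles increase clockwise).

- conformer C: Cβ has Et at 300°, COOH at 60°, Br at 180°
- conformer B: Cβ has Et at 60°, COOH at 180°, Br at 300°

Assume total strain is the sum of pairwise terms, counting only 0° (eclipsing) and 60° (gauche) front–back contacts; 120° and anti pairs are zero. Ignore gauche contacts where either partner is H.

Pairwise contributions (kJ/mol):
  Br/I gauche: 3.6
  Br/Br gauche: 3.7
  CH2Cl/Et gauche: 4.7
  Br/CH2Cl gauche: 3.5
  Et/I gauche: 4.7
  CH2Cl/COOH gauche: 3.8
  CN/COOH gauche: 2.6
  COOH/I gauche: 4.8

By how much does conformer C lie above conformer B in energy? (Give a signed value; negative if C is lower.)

-1.3 kJ/mol

C (staggered): CH2Cl(120°)/COOH(60°) gauche 3.8; CH2Cl(120°)/Br(180°) gauche 3.5; I(240°)/Et(300°) gauche 4.7; I(240°)/Br(180°) gauche 3.6 → 15.6 kJ/mol.
B (staggered): CH2Cl(120°)/Et(60°) gauche 4.7; CH2Cl(120°)/COOH(180°) gauche 3.8; I(240°)/COOH(180°) gauche 4.8; I(240°)/Br(300°) gauche 3.6 → 16.9 kJ/mol.
E(C) − E(B) = 15.6 − 16.9 = -1.3 kJ/mol.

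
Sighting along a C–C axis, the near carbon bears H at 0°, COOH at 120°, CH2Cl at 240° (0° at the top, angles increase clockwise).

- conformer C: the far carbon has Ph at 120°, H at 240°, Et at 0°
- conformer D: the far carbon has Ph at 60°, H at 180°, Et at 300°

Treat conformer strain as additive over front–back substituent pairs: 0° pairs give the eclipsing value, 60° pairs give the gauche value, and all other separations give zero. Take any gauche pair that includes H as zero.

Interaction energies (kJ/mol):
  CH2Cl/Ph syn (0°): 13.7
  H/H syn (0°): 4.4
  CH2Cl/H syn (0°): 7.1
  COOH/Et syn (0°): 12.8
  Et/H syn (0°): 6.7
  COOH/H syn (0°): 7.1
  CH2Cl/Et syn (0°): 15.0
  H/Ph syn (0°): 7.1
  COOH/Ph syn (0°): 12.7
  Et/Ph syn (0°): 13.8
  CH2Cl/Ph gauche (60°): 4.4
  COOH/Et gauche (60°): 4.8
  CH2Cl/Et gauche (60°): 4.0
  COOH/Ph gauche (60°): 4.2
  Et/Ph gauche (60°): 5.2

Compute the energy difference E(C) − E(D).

+18.3 kJ/mol

C (eclipsed): H–Et eclipsed, COOH–Ph eclipsed, CH2Cl–H eclipsed; 6.7 + 12.7 + 7.1 = 26.5 kJ/mol.
D (staggered): COOH–Ph gauche, CH2Cl–Et gauche; 4.2 + 4.0 = 8.2 kJ/mol.
E(C) − E(D) = 26.5 − 8.2 = +18.3 kJ/mol.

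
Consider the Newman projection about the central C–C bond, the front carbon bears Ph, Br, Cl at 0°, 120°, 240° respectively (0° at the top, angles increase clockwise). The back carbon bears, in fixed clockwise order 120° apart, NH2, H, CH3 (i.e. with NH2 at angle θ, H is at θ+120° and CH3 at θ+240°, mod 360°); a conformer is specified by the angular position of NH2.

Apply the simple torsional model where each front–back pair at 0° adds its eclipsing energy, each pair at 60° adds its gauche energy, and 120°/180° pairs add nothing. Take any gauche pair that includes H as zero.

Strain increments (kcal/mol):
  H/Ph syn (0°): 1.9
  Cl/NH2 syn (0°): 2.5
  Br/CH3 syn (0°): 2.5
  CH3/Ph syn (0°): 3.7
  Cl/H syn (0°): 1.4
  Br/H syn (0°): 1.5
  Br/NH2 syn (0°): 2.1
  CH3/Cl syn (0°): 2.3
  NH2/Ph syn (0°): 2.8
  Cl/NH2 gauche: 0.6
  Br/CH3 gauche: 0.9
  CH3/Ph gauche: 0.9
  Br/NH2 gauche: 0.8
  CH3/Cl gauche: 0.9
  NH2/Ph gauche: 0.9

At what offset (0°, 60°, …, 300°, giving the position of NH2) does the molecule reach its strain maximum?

NH2 at 0° is eclipsed. Ph at 0° is eclipsed with NH2 at 0° (2.8); Br at 120° is eclipsed with H at 120° (1.5); Cl at 240° is eclipsed with CH3 at 240° (2.3). Total 6.6 kcal/mol.
NH2 at 60° is staggered. Ph at 0° is gauche with NH2 at 60° (0.9); Ph at 0° is gauche with CH3 at 300° (0.9); Br at 120° is gauche with NH2 at 60° (0.8); Cl at 240° is gauche with CH3 at 300° (0.9). Total 3.5 kcal/mol.
NH2 at 120° is eclipsed. Ph at 0° is eclipsed with CH3 at 0° (3.7); Br at 120° is eclipsed with NH2 at 120° (2.1); Cl at 240° is eclipsed with H at 240° (1.4). Total 7.2 kcal/mol.
NH2 at 180° is staggered. Ph at 0° is gauche with CH3 at 60° (0.9); Br at 120° is gauche with NH2 at 180° (0.8); Br at 120° is gauche with CH3 at 60° (0.9); Cl at 240° is gauche with NH2 at 180° (0.6). Total 3.2 kcal/mol.
NH2 at 240° is eclipsed. Ph at 0° is eclipsed with H at 0° (1.9); Br at 120° is eclipsed with CH3 at 120° (2.5); Cl at 240° is eclipsed with NH2 at 240° (2.5). Total 6.9 kcal/mol.
NH2 at 300° is staggered. Ph at 0° is gauche with NH2 at 300° (0.9); Br at 120° is gauche with CH3 at 180° (0.9); Cl at 240° is gauche with NH2 at 300° (0.6); Cl at 240° is gauche with CH3 at 180° (0.9). Total 3.3 kcal/mol.
The maximum (7.2 kcal/mol) occurs with NH2 at 120°.

120°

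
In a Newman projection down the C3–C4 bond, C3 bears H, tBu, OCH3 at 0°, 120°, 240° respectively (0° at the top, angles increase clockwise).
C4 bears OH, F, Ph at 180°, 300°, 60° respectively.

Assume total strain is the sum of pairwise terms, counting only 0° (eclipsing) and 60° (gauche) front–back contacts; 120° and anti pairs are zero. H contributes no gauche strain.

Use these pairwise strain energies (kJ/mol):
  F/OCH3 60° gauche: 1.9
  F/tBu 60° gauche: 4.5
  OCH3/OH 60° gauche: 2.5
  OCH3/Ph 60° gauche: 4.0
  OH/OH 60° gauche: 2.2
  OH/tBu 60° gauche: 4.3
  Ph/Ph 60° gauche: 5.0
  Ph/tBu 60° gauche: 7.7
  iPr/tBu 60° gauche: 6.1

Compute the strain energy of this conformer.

16.4 kJ/mol

This conformer (staggered): tBu–OH gauche, tBu–Ph gauche, OCH3–OH gauche, OCH3–F gauche; 4.3 + 7.7 + 2.5 + 1.9 = 16.4 kJ/mol.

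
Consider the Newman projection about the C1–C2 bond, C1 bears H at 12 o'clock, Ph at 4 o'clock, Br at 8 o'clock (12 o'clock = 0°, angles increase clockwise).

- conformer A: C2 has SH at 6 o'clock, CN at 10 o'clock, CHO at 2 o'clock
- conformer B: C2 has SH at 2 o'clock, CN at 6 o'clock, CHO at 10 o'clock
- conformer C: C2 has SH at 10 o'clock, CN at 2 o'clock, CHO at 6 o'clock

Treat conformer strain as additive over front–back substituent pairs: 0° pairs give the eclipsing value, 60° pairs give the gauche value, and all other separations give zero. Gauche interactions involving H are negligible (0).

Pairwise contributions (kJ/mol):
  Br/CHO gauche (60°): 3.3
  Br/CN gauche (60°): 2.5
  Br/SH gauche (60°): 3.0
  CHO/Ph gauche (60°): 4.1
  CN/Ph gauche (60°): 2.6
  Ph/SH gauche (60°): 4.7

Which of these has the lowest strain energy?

A (staggered): Ph(120°)/SH(180°) gauche 4.7; Ph(120°)/CHO(60°) gauche 4.1; Br(240°)/SH(180°) gauche 3.0; Br(240°)/CN(300°) gauche 2.5 → 14.3 kJ/mol.
B (staggered): Ph(120°)/SH(60°) gauche 4.7; Ph(120°)/CN(180°) gauche 2.6; Br(240°)/CN(180°) gauche 2.5; Br(240°)/CHO(300°) gauche 3.3 → 13.1 kJ/mol.
C (staggered): Ph(120°)/CN(60°) gauche 2.6; Ph(120°)/CHO(180°) gauche 4.1; Br(240°)/SH(300°) gauche 3.0; Br(240°)/CHO(180°) gauche 3.3 → 13.0 kJ/mol.
C has the lowest total (13.0 kJ/mol).

C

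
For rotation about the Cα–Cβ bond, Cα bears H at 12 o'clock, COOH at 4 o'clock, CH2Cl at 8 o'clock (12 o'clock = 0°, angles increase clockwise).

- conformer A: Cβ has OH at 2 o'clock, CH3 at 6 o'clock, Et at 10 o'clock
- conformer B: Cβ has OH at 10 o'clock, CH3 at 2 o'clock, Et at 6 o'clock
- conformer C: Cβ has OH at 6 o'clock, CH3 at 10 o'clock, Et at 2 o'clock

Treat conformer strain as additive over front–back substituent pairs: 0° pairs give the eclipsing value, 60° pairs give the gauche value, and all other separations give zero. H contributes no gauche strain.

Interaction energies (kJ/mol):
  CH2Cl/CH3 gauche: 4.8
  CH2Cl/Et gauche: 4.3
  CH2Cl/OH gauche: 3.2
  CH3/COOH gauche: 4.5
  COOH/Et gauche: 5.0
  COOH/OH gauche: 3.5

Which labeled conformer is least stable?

A

A (staggered): COOH(120°)/OH(60°) gauche 3.5; COOH(120°)/CH3(180°) gauche 4.5; CH2Cl(240°)/CH3(180°) gauche 4.8; CH2Cl(240°)/Et(300°) gauche 4.3 → 17.1 kJ/mol.
B (staggered): COOH(120°)/CH3(60°) gauche 4.5; COOH(120°)/Et(180°) gauche 5.0; CH2Cl(240°)/OH(300°) gauche 3.2; CH2Cl(240°)/Et(180°) gauche 4.3 → 17.0 kJ/mol.
C (staggered): COOH(120°)/OH(180°) gauche 3.5; COOH(120°)/Et(60°) gauche 5.0; CH2Cl(240°)/OH(180°) gauche 3.2; CH2Cl(240°)/CH3(300°) gauche 4.8 → 16.5 kJ/mol.
A has the highest total (17.1 kJ/mol).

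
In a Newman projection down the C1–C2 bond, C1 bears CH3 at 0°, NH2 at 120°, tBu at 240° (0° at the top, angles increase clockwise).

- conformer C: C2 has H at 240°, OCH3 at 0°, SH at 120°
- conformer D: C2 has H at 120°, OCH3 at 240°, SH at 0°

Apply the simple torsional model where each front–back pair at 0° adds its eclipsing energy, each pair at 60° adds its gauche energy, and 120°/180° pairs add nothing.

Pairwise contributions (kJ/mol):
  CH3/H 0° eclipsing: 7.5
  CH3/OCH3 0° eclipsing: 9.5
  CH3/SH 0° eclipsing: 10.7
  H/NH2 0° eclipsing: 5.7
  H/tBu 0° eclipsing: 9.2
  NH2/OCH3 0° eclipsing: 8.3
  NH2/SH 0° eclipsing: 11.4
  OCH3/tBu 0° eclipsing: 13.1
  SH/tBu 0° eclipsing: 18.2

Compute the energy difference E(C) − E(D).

+0.6 kJ/mol

C (eclipsed): CH3–OCH3 eclipsed, NH2–SH eclipsed, tBu–H eclipsed; 9.5 + 11.4 + 9.2 = 30.1 kJ/mol.
D (eclipsed): CH3–SH eclipsed, NH2–H eclipsed, tBu–OCH3 eclipsed; 10.7 + 5.7 + 13.1 = 29.5 kJ/mol.
E(C) − E(D) = 30.1 − 29.5 = +0.6 kJ/mol.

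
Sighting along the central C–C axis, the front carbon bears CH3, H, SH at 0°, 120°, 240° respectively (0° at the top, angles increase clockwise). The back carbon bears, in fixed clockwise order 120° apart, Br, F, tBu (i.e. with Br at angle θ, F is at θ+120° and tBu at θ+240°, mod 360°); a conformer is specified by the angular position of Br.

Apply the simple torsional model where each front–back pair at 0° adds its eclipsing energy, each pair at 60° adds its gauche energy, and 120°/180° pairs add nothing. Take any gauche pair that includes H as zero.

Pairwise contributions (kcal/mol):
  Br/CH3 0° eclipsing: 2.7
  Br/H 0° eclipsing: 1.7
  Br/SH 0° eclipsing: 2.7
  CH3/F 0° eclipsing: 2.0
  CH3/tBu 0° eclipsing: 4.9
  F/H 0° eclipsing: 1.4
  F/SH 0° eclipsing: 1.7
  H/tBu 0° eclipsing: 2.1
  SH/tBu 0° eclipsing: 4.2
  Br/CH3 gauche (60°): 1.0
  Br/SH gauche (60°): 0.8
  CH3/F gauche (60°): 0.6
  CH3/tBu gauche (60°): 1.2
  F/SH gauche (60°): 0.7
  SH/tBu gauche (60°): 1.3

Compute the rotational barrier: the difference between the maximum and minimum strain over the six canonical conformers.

5.0 kcal/mol

Br at 0° (eclipsed): CH3–Br eclipsed, H–F eclipsed, SH–tBu eclipsed; 2.7 + 1.4 + 4.2 = 8.3 kcal/mol.
Br at 60° (staggered): CH3–Br gauche, CH3–tBu gauche, SH–F gauche, SH–tBu gauche; 1.0 + 1.2 + 0.7 + 1.3 = 4.2 kcal/mol.
Br at 120° (eclipsed): CH3–tBu eclipsed, H–Br eclipsed, SH–F eclipsed; 4.9 + 1.7 + 1.7 = 8.3 kcal/mol.
Br at 180° (staggered): CH3–F gauche, CH3–tBu gauche, SH–Br gauche, SH–F gauche; 0.6 + 1.2 + 0.8 + 0.7 = 3.3 kcal/mol.
Br at 240° (eclipsed): CH3–F eclipsed, H–tBu eclipsed, SH–Br eclipsed; 2.0 + 2.1 + 2.7 = 6.8 kcal/mol.
Br at 300° (staggered): CH3–Br gauche, CH3–F gauche, SH–Br gauche, SH–tBu gauche; 1.0 + 0.6 + 0.8 + 1.3 = 3.7 kcal/mol.
Max at 0° (8.3 kcal/mol), min at 180° (3.3 kcal/mol); barrier = 5.0 kcal/mol.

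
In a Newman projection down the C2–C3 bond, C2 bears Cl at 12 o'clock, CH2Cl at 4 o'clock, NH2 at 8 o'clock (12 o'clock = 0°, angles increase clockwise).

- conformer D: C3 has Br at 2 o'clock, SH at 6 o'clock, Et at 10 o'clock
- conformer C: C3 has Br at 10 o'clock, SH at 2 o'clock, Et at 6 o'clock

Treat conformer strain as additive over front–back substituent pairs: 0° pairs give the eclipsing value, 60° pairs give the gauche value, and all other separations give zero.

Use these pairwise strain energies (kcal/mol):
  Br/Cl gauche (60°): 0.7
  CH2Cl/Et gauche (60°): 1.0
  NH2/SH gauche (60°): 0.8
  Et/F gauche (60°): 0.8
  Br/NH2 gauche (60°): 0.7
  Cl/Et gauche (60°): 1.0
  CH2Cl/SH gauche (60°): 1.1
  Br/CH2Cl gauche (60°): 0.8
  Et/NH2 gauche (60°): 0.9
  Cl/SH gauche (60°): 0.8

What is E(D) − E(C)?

+0.1 kcal/mol

D is staggered. Cl at 0° is gauche with Br at 60° (0.7); Cl at 0° is gauche with Et at 300° (1.0); CH2Cl at 120° is gauche with Br at 60° (0.8); CH2Cl at 120° is gauche with SH at 180° (1.1); NH2 at 240° is gauche with SH at 180° (0.8); NH2 at 240° is gauche with Et at 300° (0.9). Total 5.3 kcal/mol.
C is staggered. Cl at 0° is gauche with Br at 300° (0.7); Cl at 0° is gauche with SH at 60° (0.8); CH2Cl at 120° is gauche with SH at 60° (1.1); CH2Cl at 120° is gauche with Et at 180° (1.0); NH2 at 240° is gauche with Br at 300° (0.7); NH2 at 240° is gauche with Et at 180° (0.9). Total 5.2 kcal/mol.
E(D) − E(C) = 5.3 − 5.2 = +0.1 kcal/mol.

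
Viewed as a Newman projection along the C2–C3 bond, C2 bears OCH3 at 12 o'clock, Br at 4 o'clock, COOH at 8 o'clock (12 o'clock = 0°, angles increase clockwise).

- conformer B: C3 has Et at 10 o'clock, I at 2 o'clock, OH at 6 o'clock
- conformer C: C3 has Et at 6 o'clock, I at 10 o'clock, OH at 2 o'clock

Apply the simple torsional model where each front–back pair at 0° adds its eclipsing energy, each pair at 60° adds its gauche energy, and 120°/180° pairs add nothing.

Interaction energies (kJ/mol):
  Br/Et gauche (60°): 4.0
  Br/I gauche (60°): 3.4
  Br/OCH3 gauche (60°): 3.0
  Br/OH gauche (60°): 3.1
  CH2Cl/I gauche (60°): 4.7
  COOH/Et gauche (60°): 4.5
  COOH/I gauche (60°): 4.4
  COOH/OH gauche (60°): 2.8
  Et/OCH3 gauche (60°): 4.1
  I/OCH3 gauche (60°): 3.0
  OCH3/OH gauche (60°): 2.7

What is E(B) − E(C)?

-0.8 kJ/mol

B (staggered): OCH3(0°)/Et(300°) gauche 4.1; OCH3(0°)/I(60°) gauche 3.0; Br(120°)/I(60°) gauche 3.4; Br(120°)/OH(180°) gauche 3.1; COOH(240°)/Et(300°) gauche 4.5; COOH(240°)/OH(180°) gauche 2.8 → 20.9 kJ/mol.
C (staggered): OCH3(0°)/I(300°) gauche 3.0; OCH3(0°)/OH(60°) gauche 2.7; Br(120°)/Et(180°) gauche 4.0; Br(120°)/OH(60°) gauche 3.1; COOH(240°)/Et(180°) gauche 4.5; COOH(240°)/I(300°) gauche 4.4 → 21.7 kJ/mol.
E(B) − E(C) = 20.9 − 21.7 = -0.8 kJ/mol.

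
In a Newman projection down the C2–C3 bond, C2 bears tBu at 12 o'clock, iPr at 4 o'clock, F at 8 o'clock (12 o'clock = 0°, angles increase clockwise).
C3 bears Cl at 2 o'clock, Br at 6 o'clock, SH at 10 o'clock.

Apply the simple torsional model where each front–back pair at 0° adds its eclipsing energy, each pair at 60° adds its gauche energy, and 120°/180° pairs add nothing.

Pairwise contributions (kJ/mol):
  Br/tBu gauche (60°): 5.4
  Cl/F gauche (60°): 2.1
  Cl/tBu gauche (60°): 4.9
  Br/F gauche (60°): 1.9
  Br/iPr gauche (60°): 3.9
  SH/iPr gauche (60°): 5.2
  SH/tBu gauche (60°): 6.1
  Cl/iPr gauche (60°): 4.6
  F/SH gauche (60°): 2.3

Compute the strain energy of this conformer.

23.7 kJ/mol

This conformer (staggered): tBu–Cl gauche, tBu–SH gauche, iPr–Cl gauche, iPr–Br gauche, F–Br gauche, F–SH gauche; 4.9 + 6.1 + 4.6 + 3.9 + 1.9 + 2.3 = 23.7 kJ/mol.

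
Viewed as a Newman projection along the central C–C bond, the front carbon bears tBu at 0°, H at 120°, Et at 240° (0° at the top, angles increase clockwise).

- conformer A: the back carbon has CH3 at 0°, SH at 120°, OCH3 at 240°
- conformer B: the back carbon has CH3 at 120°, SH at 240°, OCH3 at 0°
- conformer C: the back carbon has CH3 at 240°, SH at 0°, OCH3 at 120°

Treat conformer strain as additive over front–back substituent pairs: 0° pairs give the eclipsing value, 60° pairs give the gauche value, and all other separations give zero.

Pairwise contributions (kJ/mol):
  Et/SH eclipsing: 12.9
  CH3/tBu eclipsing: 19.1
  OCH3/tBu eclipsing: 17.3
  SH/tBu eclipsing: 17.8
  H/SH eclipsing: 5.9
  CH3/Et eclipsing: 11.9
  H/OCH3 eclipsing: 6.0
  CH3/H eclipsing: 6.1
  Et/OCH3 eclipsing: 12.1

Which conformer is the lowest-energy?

C

A (eclipsed): tBu(0°)/CH3(0°) eclipsed 19.1; H(120°)/SH(120°) eclipsed 5.9; Et(240°)/OCH3(240°) eclipsed 12.1 → 37.1 kJ/mol.
B (eclipsed): tBu(0°)/OCH3(0°) eclipsed 17.3; H(120°)/CH3(120°) eclipsed 6.1; Et(240°)/SH(240°) eclipsed 12.9 → 36.3 kJ/mol.
C (eclipsed): tBu(0°)/SH(0°) eclipsed 17.8; H(120°)/OCH3(120°) eclipsed 6.0; Et(240°)/CH3(240°) eclipsed 11.9 → 35.7 kJ/mol.
C has the lowest total (35.7 kJ/mol).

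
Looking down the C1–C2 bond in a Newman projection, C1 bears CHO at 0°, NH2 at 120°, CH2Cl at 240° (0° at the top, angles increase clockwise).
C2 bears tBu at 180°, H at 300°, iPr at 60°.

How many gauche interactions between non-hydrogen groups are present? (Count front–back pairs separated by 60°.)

Non-H gauche pairs: CHO(0°)/iPr(60°); NH2(120°)/tBu(180°); NH2(120°)/iPr(60°); CH2Cl(240°)/tBu(180°) — 4 interactions.

4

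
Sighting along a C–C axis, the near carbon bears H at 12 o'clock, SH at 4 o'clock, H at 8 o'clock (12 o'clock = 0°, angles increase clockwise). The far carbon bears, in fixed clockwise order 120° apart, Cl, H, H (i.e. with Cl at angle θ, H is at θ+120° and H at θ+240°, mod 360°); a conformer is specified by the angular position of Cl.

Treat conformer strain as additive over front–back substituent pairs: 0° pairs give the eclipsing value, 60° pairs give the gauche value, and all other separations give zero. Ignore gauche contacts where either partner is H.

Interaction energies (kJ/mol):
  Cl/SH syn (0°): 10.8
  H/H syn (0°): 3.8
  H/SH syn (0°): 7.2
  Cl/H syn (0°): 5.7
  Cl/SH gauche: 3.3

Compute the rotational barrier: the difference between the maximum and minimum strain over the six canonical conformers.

Cl at 0° (eclipsed): H–Cl eclipsed, SH–H eclipsed, H–H eclipsed; 5.7 + 7.2 + 3.8 = 16.7 kJ/mol.
Cl at 60° (staggered): SH–Cl gauche; 3.3 = 3.3 kJ/mol.
Cl at 120° (eclipsed): H–H eclipsed, SH–Cl eclipsed, H–H eclipsed; 3.8 + 10.8 + 3.8 = 18.4 kJ/mol.
Cl at 180° (staggered): SH–Cl gauche; 3.3 = 3.3 kJ/mol.
Cl at 240° (eclipsed): H–H eclipsed, SH–H eclipsed, H–Cl eclipsed; 3.8 + 7.2 + 5.7 = 16.7 kJ/mol.
Cl at 300° (staggered): no non-H gauche contacts → 0.0 kJ/mol.
Max at 120° (18.4 kJ/mol), min at 300° (0.0 kJ/mol); barrier = 18.4 kJ/mol.

18.4 kJ/mol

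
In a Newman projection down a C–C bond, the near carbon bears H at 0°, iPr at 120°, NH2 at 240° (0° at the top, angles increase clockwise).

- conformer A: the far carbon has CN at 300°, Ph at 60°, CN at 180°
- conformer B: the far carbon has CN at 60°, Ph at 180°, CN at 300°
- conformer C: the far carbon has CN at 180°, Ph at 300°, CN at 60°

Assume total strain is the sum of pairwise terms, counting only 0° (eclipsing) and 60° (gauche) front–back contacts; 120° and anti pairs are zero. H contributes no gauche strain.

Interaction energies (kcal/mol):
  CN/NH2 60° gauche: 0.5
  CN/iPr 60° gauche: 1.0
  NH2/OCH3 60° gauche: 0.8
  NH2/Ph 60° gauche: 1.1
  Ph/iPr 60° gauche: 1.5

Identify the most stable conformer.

A

A is staggered. iPr at 120° is gauche with Ph at 60° (1.5); iPr at 120° is gauche with CN at 180° (1.0); NH2 at 240° is gauche with CN at 300° (0.5); NH2 at 240° is gauche with CN at 180° (0.5). Total 3.5 kcal/mol.
B is staggered. iPr at 120° is gauche with CN at 60° (1.0); iPr at 120° is gauche with Ph at 180° (1.5); NH2 at 240° is gauche with Ph at 180° (1.1); NH2 at 240° is gauche with CN at 300° (0.5). Total 4.1 kcal/mol.
C is staggered. iPr at 120° is gauche with CN at 180° (1.0); iPr at 120° is gauche with CN at 60° (1.0); NH2 at 240° is gauche with CN at 180° (0.5); NH2 at 240° is gauche with Ph at 300° (1.1). Total 3.6 kcal/mol.
A has the lowest total (3.5 kcal/mol).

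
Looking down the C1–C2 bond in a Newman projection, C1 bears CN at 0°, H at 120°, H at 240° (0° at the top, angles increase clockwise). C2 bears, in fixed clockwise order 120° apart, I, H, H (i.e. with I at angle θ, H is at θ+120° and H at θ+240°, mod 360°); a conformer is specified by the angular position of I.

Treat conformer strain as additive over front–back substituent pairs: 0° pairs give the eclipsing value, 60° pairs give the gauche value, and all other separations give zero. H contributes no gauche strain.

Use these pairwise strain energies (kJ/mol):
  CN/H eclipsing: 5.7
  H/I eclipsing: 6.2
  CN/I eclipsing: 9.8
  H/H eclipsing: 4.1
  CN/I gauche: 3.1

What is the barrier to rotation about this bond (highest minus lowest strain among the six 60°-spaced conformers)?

I at 0° is eclipsed. CN at 0° is eclipsed with I at 0° (9.8); H at 120° is eclipsed with H at 120° (4.1); H at 240° is eclipsed with H at 240° (4.1). Total 18.0 kJ/mol.
I at 60° is staggered. CN at 0° is gauche with I at 60° (3.1). Total 3.1 kJ/mol.
I at 120° is eclipsed. CN at 0° is eclipsed with H at 0° (5.7); H at 120° is eclipsed with I at 120° (6.2); H at 240° is eclipsed with H at 240° (4.1). Total 16.0 kJ/mol.
I at 180° (staggered): no non-H gauche contacts → 0.0 kJ/mol.
I at 240° is eclipsed. CN at 0° is eclipsed with H at 0° (5.7); H at 120° is eclipsed with H at 120° (4.1); H at 240° is eclipsed with I at 240° (6.2). Total 16.0 kJ/mol.
I at 300° is staggered. CN at 0° is gauche with I at 300° (3.1). Total 3.1 kJ/mol.
Max at 0° (18.0 kJ/mol), min at 180° (0.0 kJ/mol); barrier = 18.0 kJ/mol.

18.0 kJ/mol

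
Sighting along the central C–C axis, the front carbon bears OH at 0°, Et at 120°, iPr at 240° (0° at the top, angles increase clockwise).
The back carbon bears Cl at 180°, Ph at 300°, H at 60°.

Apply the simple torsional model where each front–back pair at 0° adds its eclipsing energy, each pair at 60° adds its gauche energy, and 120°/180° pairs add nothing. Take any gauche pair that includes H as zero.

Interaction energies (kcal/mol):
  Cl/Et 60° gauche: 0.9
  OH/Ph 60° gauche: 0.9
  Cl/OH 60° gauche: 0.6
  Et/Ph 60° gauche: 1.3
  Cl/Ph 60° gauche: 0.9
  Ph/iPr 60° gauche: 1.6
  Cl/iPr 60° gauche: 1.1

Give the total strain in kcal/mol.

This conformer (staggered): OH(0°)/Ph(300°) gauche 0.9; Et(120°)/Cl(180°) gauche 0.9; iPr(240°)/Cl(180°) gauche 1.1; iPr(240°)/Ph(300°) gauche 1.6 → 4.5 kcal/mol.

4.5 kcal/mol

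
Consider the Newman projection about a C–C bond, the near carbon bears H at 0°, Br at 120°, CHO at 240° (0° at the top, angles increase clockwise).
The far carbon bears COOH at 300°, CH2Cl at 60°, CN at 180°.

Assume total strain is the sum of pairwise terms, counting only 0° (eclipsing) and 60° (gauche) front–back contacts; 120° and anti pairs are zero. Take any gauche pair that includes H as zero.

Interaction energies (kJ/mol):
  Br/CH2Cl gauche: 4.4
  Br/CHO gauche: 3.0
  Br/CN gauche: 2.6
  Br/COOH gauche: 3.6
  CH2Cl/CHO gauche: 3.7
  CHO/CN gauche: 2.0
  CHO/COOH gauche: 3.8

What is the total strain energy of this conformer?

12.8 kJ/mol

This conformer is staggered. Br at 120° is gauche with CH2Cl at 60° (4.4); Br at 120° is gauche with CN at 180° (2.6); CHO at 240° is gauche with COOH at 300° (3.8); CHO at 240° is gauche with CN at 180° (2.0). Total 12.8 kJ/mol.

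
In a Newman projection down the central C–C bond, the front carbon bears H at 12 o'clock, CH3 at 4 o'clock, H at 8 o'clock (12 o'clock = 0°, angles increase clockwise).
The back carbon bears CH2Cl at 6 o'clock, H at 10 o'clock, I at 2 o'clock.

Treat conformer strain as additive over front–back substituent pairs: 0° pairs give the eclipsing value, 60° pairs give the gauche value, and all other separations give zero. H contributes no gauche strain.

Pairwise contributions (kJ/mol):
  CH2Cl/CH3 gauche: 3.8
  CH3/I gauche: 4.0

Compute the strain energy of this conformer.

7.8 kJ/mol

This conformer (staggered): CH3(120°)/CH2Cl(180°) gauche 3.8; CH3(120°)/I(60°) gauche 4.0 → 7.8 kJ/mol.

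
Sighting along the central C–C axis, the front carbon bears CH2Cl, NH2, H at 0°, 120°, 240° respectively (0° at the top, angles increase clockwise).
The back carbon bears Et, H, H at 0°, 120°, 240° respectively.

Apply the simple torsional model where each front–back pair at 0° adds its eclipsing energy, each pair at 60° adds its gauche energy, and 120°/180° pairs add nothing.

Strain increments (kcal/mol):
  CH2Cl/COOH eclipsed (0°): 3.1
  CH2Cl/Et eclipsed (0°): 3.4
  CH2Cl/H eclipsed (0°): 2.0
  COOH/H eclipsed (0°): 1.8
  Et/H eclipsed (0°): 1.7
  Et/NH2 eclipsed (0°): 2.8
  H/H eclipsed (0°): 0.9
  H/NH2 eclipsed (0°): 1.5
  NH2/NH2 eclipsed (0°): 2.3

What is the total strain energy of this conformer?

5.8 kcal/mol

This conformer is eclipsed. CH2Cl at 0° is eclipsed with Et at 0° (3.4); NH2 at 120° is eclipsed with H at 120° (1.5); H at 240° is eclipsed with H at 240° (0.9). Total 5.8 kcal/mol.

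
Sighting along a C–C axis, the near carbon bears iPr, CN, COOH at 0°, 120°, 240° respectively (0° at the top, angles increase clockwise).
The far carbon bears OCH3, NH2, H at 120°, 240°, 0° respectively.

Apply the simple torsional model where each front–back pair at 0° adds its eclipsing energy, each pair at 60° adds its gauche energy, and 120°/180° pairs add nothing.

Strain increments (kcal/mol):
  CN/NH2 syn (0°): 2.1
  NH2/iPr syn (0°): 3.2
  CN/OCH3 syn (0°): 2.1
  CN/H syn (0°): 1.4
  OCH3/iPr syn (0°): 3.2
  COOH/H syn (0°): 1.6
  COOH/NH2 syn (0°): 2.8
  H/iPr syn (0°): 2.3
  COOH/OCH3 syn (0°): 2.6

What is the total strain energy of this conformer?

This conformer (eclipsed): iPr–H eclipsed, CN–OCH3 eclipsed, COOH–NH2 eclipsed; 2.3 + 2.1 + 2.8 = 7.2 kcal/mol.

7.2 kcal/mol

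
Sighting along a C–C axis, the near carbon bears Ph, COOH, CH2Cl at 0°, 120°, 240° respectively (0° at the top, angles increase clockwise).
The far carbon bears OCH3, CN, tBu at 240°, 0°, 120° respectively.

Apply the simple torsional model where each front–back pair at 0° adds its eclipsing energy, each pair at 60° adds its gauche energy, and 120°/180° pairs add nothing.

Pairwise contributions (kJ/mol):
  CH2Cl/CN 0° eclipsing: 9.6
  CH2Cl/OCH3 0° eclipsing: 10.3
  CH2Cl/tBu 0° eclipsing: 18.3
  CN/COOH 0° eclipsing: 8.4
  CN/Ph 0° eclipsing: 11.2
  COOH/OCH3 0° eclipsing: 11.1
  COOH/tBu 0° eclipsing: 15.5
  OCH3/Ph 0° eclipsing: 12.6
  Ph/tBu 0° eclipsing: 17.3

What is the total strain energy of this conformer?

37.0 kJ/mol

This conformer (eclipsed): Ph–CN eclipsed, COOH–tBu eclipsed, CH2Cl–OCH3 eclipsed; 11.2 + 15.5 + 10.3 = 37.0 kJ/mol.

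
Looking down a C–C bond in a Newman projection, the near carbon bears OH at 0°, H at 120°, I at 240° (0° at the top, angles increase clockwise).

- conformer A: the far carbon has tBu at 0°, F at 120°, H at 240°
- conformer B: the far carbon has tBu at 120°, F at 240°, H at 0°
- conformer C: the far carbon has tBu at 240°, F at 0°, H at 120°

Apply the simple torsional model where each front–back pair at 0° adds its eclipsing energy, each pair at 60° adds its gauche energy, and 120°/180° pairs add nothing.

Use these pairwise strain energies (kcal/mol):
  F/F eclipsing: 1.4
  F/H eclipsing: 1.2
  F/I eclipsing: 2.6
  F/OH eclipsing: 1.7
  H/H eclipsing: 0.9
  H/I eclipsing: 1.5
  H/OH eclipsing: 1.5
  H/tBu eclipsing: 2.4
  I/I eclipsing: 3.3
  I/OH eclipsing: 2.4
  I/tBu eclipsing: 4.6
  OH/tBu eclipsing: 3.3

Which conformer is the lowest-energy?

A

A (eclipsed): OH(0°)/tBu(0°) eclipsed 3.3; H(120°)/F(120°) eclipsed 1.2; I(240°)/H(240°) eclipsed 1.5 → 6.0 kcal/mol.
B (eclipsed): OH(0°)/H(0°) eclipsed 1.5; H(120°)/tBu(120°) eclipsed 2.4; I(240°)/F(240°) eclipsed 2.6 → 6.5 kcal/mol.
C (eclipsed): OH(0°)/F(0°) eclipsed 1.7; H(120°)/H(120°) eclipsed 0.9; I(240°)/tBu(240°) eclipsed 4.6 → 7.2 kcal/mol.
A has the lowest total (6.0 kcal/mol).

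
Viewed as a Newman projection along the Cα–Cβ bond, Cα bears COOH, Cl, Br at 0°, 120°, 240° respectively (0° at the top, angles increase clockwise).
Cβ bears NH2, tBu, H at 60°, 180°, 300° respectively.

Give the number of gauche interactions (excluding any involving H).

Non-H gauche pairs: COOH(0°)/NH2(60°); Cl(120°)/NH2(60°); Cl(120°)/tBu(180°); Br(240°)/tBu(180°) — 4 interactions.

4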